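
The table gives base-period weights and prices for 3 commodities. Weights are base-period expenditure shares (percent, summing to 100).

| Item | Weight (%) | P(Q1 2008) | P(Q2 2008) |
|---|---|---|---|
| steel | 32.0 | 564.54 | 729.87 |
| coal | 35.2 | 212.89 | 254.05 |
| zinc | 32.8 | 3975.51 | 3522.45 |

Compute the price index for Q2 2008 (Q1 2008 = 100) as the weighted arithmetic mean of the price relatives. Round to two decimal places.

112.44

steel: 32.0 × (729.87/564.54) = 32.0 × 1.292858 = 41.3715
coal: 35.2 × (254.05/212.89) = 35.2 × 1.193339 = 42.0055
zinc: 32.8 × (3522.45/3975.51) = 32.8 × 0.886037 = 29.0620
Index = Σ wᵢ·(p₁ᵢ/p₀ᵢ) = 41.3715 + 42.0055 + 29.0620 = 112.4390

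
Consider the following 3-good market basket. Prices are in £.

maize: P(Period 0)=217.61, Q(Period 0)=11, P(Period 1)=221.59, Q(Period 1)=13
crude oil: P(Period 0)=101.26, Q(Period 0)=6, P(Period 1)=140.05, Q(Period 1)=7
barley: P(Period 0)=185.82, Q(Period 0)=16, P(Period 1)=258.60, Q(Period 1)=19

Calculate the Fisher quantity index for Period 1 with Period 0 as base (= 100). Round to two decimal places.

Laspeyres component (base-period weights):
ΣP(Period 0)Q(Period 1) = 217.61×13 + 101.26×7 + 185.82×19 = 2828.93 + 708.82 + 3530.58 = 7068.33
ΣP(Period 0)Q(Period 0) = 217.61×11 + 101.26×6 + 185.82×16 = 2393.71 + 607.56 + 2973.12 = 5974.39
L = 7068.33 / 5974.39 × 100 = 118.3105
Paasche component (current-period weights):
ΣP(Period 1)Q(Period 1) = 221.59×13 + 140.05×7 + 258.60×19 = 2880.67 + 980.35 + 4913.4 = 8774.42
ΣP(Period 1)Q(Period 0) = 221.59×11 + 140.05×6 + 258.60×16 = 2437.49 + 840.3 + 4137.6 = 7415.39
P = 8774.42 / 7415.39 × 100 = 118.3272
Fisher = √(L × P) = √(118.3105 × 118.3272) = 118.3188

118.32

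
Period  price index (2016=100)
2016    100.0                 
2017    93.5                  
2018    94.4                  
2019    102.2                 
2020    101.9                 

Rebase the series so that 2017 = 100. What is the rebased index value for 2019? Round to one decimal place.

109.3

Rebased(2019) = 102.2 / 93.5 × 100 = 109.3048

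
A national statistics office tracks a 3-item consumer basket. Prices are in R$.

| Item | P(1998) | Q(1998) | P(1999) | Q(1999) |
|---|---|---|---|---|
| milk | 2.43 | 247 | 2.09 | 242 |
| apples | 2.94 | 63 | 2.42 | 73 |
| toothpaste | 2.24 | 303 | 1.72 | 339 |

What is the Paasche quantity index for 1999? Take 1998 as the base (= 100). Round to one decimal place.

Paasche quantity index uses current-period prices as weights.
ΣP(1999)·Q(1999) = 2.09×242 + 2.42×73 + 1.72×339 = 505.78 + 176.66 + 583.08 = 1265.52
ΣP(1999)·Q(1998) = 2.09×247 + 2.42×63 + 1.72×303 = 516.23 + 152.46 + 521.16 = 1189.85
Index = 1265.52 / 1189.85 × 100 = 106.3596

106.4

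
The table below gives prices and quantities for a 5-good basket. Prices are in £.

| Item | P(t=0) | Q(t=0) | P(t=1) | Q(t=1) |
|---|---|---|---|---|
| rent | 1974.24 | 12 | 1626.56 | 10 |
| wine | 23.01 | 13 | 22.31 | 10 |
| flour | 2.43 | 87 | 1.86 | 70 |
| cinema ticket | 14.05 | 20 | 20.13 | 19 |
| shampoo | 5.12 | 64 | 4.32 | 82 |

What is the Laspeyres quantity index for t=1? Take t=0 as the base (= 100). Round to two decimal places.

83.96

Laspeyres quantity index uses base-period prices as weights.
ΣP(t=0)·Q(t=1) = 1974.24×10 + 23.01×10 + 2.43×70 + 14.05×19 + 5.12×82 = 19742.4 + 230.1 + 170.1 + 266.95 + 419.84 = 20829.39
ΣP(t=0)·Q(t=0) = 1974.24×12 + 23.01×13 + 2.43×87 + 14.05×20 + 5.12×64 = 23690.88 + 299.13 + 211.41 + 281 + 327.68 = 24810.1
Index = 20829.39 / 24810.1 × 100 = 83.9553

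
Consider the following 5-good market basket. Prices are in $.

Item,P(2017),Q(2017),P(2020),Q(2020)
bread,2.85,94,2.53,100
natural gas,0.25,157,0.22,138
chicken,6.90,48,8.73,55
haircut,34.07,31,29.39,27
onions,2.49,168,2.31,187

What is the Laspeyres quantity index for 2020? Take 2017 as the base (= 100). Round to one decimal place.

Laspeyres quantity index uses base-period prices as weights.
ΣP(2017)·Q(2020) = 2.85×100 + 0.25×138 + 6.90×55 + 34.07×27 + 2.49×187 = 285 + 34.5 + 379.5 + 919.89 + 465.63 = 2084.52
ΣP(2017)·Q(2017) = 2.85×94 + 0.25×157 + 6.90×48 + 34.07×31 + 2.49×168 = 267.9 + 39.25 + 331.2 + 1056.17 + 418.32 = 2112.84
Index = 2084.52 / 2112.84 × 100 = 98.6596

98.7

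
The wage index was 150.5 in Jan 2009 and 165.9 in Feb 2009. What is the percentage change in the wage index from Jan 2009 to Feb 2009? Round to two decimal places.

10.23%

Change = (165.9 − 150.5) / 150.5 × 100
       = 15.4 / 150.5 × 100 = 10.2326%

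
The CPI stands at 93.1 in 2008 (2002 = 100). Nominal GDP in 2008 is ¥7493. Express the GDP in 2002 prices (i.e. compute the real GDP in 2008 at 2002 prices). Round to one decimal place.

Real = Nominal ÷ (Index/100) = 7493 ÷ (93.1/100)
     = 7493 ÷ 0.931 = 8048.3351

8048.3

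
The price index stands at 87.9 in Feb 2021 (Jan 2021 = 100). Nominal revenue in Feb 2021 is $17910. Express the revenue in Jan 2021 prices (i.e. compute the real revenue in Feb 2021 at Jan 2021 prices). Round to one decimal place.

Real = Nominal ÷ (Index/100) = 17910 ÷ (87.9/100)
     = 17910 ÷ 0.879 = 20375.4266

20375.4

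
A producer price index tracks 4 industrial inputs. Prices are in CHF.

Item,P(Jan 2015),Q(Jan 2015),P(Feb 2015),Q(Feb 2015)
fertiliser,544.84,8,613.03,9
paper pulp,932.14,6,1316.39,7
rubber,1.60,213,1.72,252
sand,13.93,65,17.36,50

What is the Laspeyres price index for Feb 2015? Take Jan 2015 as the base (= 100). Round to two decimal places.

Laspeyres price index uses base-period quantities as weights.
ΣP(Feb 2015)·Q(Jan 2015) = 613.03×8 + 1316.39×6 + 1.72×213 + 17.36×65 = 4904.24 + 7898.34 + 366.36 + 1128.4 = 14297.34
ΣP(Jan 2015)·Q(Jan 2015) = 544.84×8 + 932.14×6 + 1.60×213 + 13.93×65 = 4358.72 + 5592.84 + 340.8 + 905.45 = 11197.81
Index = 14297.34 / 11197.81 × 100 = 127.6798

127.68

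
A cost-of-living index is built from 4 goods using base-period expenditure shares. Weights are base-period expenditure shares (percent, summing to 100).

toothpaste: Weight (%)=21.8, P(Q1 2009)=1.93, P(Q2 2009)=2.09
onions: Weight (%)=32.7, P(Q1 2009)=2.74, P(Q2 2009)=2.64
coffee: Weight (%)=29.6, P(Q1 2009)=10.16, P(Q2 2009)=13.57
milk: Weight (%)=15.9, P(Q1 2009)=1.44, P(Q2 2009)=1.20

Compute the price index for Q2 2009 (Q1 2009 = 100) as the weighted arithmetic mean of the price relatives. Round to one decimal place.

toothpaste: 21.8 × (2.09/1.93) = 21.8 × 1.082902 = 23.6073
onions: 32.7 × (2.64/2.74) = 32.7 × 0.963504 = 31.5066
coffee: 29.6 × (13.57/10.16) = 29.6 × 1.335630 = 39.5346
milk: 15.9 × (1.20/1.44) = 15.9 × 0.833333 = 13.2500
Index = Σ wᵢ·(p₁ᵢ/p₀ᵢ) = 23.6073 + 31.5066 + 39.5346 + 13.2500 = 107.8985

107.9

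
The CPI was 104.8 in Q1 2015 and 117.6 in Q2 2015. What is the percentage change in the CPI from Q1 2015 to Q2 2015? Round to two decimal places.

12.21%

Change = (117.6 − 104.8) / 104.8 × 100
       = 12.8 / 104.8 × 100 = 12.2137%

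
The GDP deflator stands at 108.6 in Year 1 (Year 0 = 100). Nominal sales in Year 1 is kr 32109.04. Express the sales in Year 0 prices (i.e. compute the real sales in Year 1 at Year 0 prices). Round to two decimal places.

29566.34

Real = Nominal ÷ (Index/100) = 32109.04 ÷ (108.6/100)
     = 32109.04 ÷ 1.086 = 29566.3352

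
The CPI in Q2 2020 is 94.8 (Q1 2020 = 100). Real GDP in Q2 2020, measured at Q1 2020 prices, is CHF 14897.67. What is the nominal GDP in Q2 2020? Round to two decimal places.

14122.99

Nominal = Real × (Index/100) = 14897.67 × (94.8/100)
        = 14897.67 × 0.948 = 14122.9912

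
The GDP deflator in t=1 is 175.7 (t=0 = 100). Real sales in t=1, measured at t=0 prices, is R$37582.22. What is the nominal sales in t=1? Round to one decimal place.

66032.0

Nominal = Real × (Index/100) = 37582.22 × (175.7/100)
        = 37582.22 × 1.757 = 66031.9605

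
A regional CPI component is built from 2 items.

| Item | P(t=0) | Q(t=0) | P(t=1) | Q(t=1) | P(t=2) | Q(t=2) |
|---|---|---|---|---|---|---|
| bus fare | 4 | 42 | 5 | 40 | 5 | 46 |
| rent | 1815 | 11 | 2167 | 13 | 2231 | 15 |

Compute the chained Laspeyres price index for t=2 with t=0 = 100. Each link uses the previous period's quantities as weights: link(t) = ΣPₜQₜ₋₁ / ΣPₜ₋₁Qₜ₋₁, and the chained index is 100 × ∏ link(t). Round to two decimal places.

122.94

Link t=0→t=1:
ΣP(t=1)Q(t=0) = 5×42 + 2167×11 = 210 + 23837 = 24047
ΣP(t=0)Q(t=0) = 4×42 + 1815×11 = 168 + 19965 = 20133
link = 24047/20133 = 1.194407
Link t=1→t=2:
ΣP(t=2)Q(t=1) = 5×40 + 2231×13 = 200 + 29003 = 29203
ΣP(t=1)Q(t=1) = 5×40 + 2167×13 = 200 + 28171 = 28371
link = 29203/28371 = 1.029326
Chained index = 100 × 1.194407 × 1.029326 = 122.9434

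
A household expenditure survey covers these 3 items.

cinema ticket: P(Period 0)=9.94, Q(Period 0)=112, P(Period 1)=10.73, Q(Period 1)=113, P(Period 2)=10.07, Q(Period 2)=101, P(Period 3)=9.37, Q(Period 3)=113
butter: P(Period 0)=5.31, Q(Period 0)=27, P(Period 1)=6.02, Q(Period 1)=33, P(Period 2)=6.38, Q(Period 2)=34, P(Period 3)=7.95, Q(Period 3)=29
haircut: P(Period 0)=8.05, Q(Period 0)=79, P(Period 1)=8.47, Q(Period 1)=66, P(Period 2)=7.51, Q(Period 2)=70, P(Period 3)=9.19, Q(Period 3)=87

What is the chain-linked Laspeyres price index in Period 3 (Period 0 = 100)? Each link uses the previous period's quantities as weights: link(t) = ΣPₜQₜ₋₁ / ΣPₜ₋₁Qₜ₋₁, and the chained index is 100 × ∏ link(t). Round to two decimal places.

106.30

Link Period 0→Period 1:
ΣP(Period 1)Q(Period 0) = 10.73×112 + 6.02×27 + 8.47×79 = 1201.76 + 162.54 + 669.13 = 2033.43
ΣP(Period 0)Q(Period 0) = 9.94×112 + 5.31×27 + 8.05×79 = 1113.28 + 143.37 + 635.95 = 1892.6
link = 2033.43/1892.6 = 1.074411
Link Period 1→Period 2:
ΣP(Period 2)Q(Period 1) = 10.07×113 + 6.38×33 + 7.51×66 = 1137.91 + 210.54 + 495.66 = 1844.11
ΣP(Period 1)Q(Period 1) = 10.73×113 + 6.02×33 + 8.47×66 = 1212.49 + 198.66 + 559.02 = 1970.17
link = 1844.11/1970.17 = 0.936016
Link Period 2→Period 3:
ΣP(Period 3)Q(Period 2) = 9.37×101 + 7.95×34 + 9.19×70 = 946.37 + 270.3 + 643.3 = 1859.97
ΣP(Period 2)Q(Period 2) = 10.07×101 + 6.38×34 + 7.51×70 = 1017.07 + 216.92 + 525.7 = 1759.69
link = 1859.97/1759.69 = 1.056987
Chained index = 100 × 1.074411 × 0.936016 × 1.056987 = 106.2976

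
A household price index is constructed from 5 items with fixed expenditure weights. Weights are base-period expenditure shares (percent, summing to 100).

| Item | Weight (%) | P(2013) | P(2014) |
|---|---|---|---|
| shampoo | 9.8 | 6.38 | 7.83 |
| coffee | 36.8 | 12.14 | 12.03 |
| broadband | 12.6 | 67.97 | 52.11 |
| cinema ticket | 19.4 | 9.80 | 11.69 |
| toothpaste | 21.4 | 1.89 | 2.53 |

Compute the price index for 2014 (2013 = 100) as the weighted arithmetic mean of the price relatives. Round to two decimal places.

109.94

shampoo: 9.8 × (7.83/6.38) = 9.8 × 1.227273 = 12.0273
coffee: 36.8 × (12.03/12.14) = 36.8 × 0.990939 = 36.4666
broadband: 12.6 × (52.11/67.97) = 12.6 × 0.766662 = 9.6599
cinema ticket: 19.4 × (11.69/9.80) = 19.4 × 1.192857 = 23.1414
toothpaste: 21.4 × (2.53/1.89) = 21.4 × 1.338624 = 28.6466
Index = Σ wᵢ·(p₁ᵢ/p₀ᵢ) = 12.0273 + 36.4666 + 9.6599 + 23.1414 + 28.6466 = 109.9418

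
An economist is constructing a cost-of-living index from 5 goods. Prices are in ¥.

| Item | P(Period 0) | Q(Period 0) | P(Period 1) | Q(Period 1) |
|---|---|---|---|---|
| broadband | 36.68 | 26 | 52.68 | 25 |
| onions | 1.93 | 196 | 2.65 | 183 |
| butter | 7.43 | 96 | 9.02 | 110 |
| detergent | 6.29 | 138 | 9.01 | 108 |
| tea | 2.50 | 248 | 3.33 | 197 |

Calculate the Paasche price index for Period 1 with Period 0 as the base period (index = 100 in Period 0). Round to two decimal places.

Paasche price index uses current-period quantities as weights.
ΣP(Period 1)·Q(Period 1) = 52.68×25 + 2.65×183 + 9.02×110 + 9.01×108 + 3.33×197 = 1317 + 484.95 + 992.2 + 973.08 + 656.01 = 4423.24
ΣP(Period 0)·Q(Period 1) = 36.68×25 + 1.93×183 + 7.43×110 + 6.29×108 + 2.50×197 = 917 + 353.19 + 817.3 + 679.32 + 492.5 = 3259.31
Index = 4423.24 / 3259.31 × 100 = 135.7109

135.71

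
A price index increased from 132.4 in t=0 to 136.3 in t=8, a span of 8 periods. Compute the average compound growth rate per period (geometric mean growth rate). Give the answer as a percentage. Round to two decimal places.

Growth factor = (136.3/132.4)^(1/8) = (1.029456)^(1/8) = 1.003635
Growth rate = 1.003635 − 1 = 0.003635 = 0.3635%

0.36%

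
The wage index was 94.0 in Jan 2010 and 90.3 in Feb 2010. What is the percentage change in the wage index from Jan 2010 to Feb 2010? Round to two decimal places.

Change = (90.3 − 94.0) / 94.0 × 100
       = -3.7 / 94.0 × 100 = -3.9362%

-3.94%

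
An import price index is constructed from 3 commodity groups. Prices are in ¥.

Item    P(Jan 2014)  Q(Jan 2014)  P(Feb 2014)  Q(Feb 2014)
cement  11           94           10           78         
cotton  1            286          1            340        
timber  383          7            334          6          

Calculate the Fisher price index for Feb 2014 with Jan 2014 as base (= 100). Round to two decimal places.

Laspeyres component (base-period weights):
ΣP(Feb 2014)Q(Jan 2014) = 10×94 + 1×286 + 334×7 = 940 + 286 + 2338 = 3564
ΣP(Jan 2014)Q(Jan 2014) = 11×94 + 1×286 + 383×7 = 1034 + 286 + 2681 = 4001
L = 3564 / 4001 × 100 = 89.0777
Paasche component (current-period weights):
ΣP(Feb 2014)Q(Feb 2014) = 10×78 + 1×340 + 334×6 = 780 + 340 + 2004 = 3124
ΣP(Jan 2014)Q(Feb 2014) = 11×78 + 1×340 + 383×6 = 858 + 340 + 2298 = 3496
P = 3124 / 3496 × 100 = 89.3593
Fisher = √(L × P) = √(89.0777 × 89.3593) = 89.2184

89.22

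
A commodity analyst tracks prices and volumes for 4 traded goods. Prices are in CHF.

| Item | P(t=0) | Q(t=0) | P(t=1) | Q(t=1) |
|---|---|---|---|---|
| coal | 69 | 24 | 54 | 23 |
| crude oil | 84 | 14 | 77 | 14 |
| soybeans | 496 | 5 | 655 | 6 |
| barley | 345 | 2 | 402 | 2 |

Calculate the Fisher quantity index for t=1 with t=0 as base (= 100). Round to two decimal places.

Laspeyres component (base-period weights):
ΣP(t=0)Q(t=1) = 69×23 + 84×14 + 496×6 + 345×2 = 1587 + 1176 + 2976 + 690 = 6429
ΣP(t=0)Q(t=0) = 69×24 + 84×14 + 496×5 + 345×2 = 1656 + 1176 + 2480 + 690 = 6002
L = 6429 / 6002 × 100 = 107.1143
Paasche component (current-period weights):
ΣP(t=1)Q(t=1) = 54×23 + 77×14 + 655×6 + 402×2 = 1242 + 1078 + 3930 + 804 = 7054
ΣP(t=1)Q(t=0) = 54×24 + 77×14 + 655×5 + 402×2 = 1296 + 1078 + 3275 + 804 = 6453
P = 7054 / 6453 × 100 = 109.3135
Fisher = √(L × P) = √(107.1143 × 109.3135) = 108.2083

108.21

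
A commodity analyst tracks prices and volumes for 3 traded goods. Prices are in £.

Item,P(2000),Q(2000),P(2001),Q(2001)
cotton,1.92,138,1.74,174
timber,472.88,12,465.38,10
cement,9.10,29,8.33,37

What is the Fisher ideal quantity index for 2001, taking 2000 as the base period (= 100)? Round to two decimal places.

Laspeyres component (base-period weights):
ΣP(2000)Q(2001) = 1.92×174 + 472.88×10 + 9.10×37 = 334.08 + 4728.8 + 336.7 = 5399.58
ΣP(2000)Q(2000) = 1.92×138 + 472.88×12 + 9.10×29 = 264.96 + 5674.56 + 263.9 = 6203.42
L = 5399.58 / 6203.42 × 100 = 87.0420
Paasche component (current-period weights):
ΣP(2001)Q(2001) = 1.74×174 + 465.38×10 + 8.33×37 = 302.76 + 4653.8 + 308.21 = 5264.77
ΣP(2001)Q(2000) = 1.74×138 + 465.38×12 + 8.33×29 = 240.12 + 5584.56 + 241.57 = 6066.25
P = 5264.77 / 6066.25 × 100 = 86.7879
Fisher = √(L × P) = √(87.0420 × 86.7879) = 86.9148

86.91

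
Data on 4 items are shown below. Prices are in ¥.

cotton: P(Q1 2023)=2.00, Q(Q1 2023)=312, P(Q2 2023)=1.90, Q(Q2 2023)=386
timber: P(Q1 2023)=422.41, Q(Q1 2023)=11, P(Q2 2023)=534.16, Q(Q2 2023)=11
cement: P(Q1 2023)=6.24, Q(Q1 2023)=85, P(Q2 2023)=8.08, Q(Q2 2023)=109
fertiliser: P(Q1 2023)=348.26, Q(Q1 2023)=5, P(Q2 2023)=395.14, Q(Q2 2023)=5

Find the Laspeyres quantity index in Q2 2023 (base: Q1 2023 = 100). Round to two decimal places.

103.95

Laspeyres quantity index uses base-period prices as weights.
ΣP(Q1 2023)·Q(Q2 2023) = 2.00×386 + 422.41×11 + 6.24×109 + 348.26×5 = 772 + 4646.51 + 680.16 + 1741.3 = 7839.97
ΣP(Q1 2023)·Q(Q1 2023) = 2.00×312 + 422.41×11 + 6.24×85 + 348.26×5 = 624 + 4646.51 + 530.4 + 1741.3 = 7542.21
Index = 7839.97 / 7542.21 × 100 = 103.9479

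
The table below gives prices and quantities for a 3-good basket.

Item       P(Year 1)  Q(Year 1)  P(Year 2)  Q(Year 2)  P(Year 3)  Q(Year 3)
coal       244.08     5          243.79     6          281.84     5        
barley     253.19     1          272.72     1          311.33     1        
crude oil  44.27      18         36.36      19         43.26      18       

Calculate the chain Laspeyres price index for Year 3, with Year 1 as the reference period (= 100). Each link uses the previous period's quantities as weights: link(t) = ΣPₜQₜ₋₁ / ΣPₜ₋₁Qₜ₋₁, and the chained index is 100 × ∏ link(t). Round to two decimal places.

Link Year 1→Year 2:
ΣP(Year 2)Q(Year 1) = 243.79×5 + 272.72×1 + 36.36×18 = 1218.95 + 272.72 + 654.48 = 2146.15
ΣP(Year 1)Q(Year 1) = 244.08×5 + 253.19×1 + 44.27×18 = 1220.4 + 253.19 + 796.86 = 2270.45
link = 2146.15/2270.45 = 0.945253
Link Year 2→Year 3:
ΣP(Year 3)Q(Year 2) = 281.84×6 + 311.33×1 + 43.26×19 = 1691.04 + 311.33 + 821.94 = 2824.31
ΣP(Year 2)Q(Year 2) = 243.79×6 + 272.72×1 + 36.36×19 = 1462.74 + 272.72 + 690.84 = 2426.3
link = 2824.31/2426.3 = 1.164040
Chained index = 100 × 0.945253 × 1.164040 = 110.0312

110.03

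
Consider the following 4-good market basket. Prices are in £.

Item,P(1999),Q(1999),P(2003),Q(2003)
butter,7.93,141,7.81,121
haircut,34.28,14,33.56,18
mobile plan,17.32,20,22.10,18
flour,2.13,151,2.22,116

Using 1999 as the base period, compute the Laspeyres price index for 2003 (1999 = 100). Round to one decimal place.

103.6

Laspeyres price index uses base-period quantities as weights.
ΣP(2003)·Q(1999) = 7.81×141 + 33.56×14 + 22.10×20 + 2.22×151 = 1101.21 + 469.84 + 442 + 335.22 = 2348.27
ΣP(1999)·Q(1999) = 7.93×141 + 34.28×14 + 17.32×20 + 2.13×151 = 1118.13 + 479.92 + 346.4 + 321.63 = 2266.08
Index = 2348.27 / 2266.08 × 100 = 103.6270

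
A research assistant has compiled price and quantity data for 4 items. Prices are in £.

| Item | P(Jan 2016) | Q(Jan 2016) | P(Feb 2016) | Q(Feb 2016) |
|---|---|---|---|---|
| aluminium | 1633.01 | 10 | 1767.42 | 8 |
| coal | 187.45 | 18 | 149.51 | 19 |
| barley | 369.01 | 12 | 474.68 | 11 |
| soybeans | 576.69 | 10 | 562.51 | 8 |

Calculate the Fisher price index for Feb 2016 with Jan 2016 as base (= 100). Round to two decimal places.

105.76

Laspeyres component (base-period weights):
ΣP(Feb 2016)Q(Jan 2016) = 1767.42×10 + 149.51×18 + 474.68×12 + 562.51×10 = 17674.2 + 2691.18 + 5696.16 + 5625.1 = 31686.64
ΣP(Jan 2016)Q(Jan 2016) = 1633.01×10 + 187.45×18 + 369.01×12 + 576.69×10 = 16330.1 + 3374.1 + 4428.12 + 5766.9 = 29899.22
L = 31686.64 / 29899.22 × 100 = 105.9781
Paasche component (current-period weights):
ΣP(Feb 2016)Q(Feb 2016) = 1767.42×8 + 149.51×19 + 474.68×11 + 562.51×8 = 14139.36 + 2840.69 + 5221.48 + 4500.08 = 26701.61
ΣP(Jan 2016)Q(Feb 2016) = 1633.01×8 + 187.45×19 + 369.01×11 + 576.69×8 = 13064.08 + 3561.55 + 4059.11 + 4613.52 = 25298.26
P = 26701.61 / 25298.26 × 100 = 105.5472
Fisher = √(L × P) = √(105.9781 × 105.5472) = 105.7625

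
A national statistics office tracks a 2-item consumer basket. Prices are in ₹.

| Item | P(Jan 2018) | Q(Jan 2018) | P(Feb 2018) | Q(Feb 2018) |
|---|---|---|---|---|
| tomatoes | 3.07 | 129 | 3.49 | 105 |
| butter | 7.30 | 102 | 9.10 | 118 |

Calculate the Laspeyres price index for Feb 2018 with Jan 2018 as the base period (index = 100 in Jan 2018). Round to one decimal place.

Laspeyres price index uses base-period quantities as weights.
ΣP(Feb 2018)·Q(Jan 2018) = 3.49×129 + 9.10×102 = 450.21 + 928.2 = 1378.41
ΣP(Jan 2018)·Q(Jan 2018) = 3.07×129 + 7.30×102 = 396.03 + 744.6 = 1140.63
Index = 1378.41 / 1140.63 × 100 = 120.8464

120.8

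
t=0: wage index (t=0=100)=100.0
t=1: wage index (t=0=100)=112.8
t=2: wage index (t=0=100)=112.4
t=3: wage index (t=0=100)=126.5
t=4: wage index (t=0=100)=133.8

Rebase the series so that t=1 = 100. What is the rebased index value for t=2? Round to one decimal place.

Rebased(t=2) = 112.4 / 112.8 × 100 = 99.6454

99.6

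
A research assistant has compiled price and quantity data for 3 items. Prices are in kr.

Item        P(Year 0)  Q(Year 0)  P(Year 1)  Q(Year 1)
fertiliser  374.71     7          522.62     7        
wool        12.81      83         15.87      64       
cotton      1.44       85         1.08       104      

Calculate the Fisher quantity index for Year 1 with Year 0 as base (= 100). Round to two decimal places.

Laspeyres component (base-period weights):
ΣP(Year 0)Q(Year 1) = 374.71×7 + 12.81×64 + 1.44×104 = 2622.97 + 819.84 + 149.76 = 3592.57
ΣP(Year 0)Q(Year 0) = 374.71×7 + 12.81×83 + 1.44×85 = 2622.97 + 1063.23 + 122.4 = 3808.6
L = 3592.57 / 3808.6 × 100 = 94.3278
Paasche component (current-period weights):
ΣP(Year 1)Q(Year 1) = 522.62×7 + 15.87×64 + 1.08×104 = 3658.34 + 1015.68 + 112.32 = 4786.34
ΣP(Year 1)Q(Year 0) = 522.62×7 + 15.87×83 + 1.08×85 = 3658.34 + 1317.21 + 91.8 = 5067.35
P = 4786.34 / 5067.35 × 100 = 94.4545
Fisher = √(L × P) = √(94.3278 × 94.4545) = 94.3911

94.39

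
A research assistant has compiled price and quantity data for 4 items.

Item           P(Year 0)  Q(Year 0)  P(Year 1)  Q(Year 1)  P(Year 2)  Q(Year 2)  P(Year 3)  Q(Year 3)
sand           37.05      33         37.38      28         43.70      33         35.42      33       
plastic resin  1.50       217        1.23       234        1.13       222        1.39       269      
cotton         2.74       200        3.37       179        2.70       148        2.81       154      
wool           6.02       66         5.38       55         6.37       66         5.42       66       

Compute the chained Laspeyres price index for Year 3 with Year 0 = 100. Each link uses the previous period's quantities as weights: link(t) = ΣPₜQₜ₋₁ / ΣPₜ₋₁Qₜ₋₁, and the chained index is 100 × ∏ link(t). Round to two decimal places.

94.46

Link Year 0→Year 1:
ΣP(Year 1)Q(Year 0) = 37.38×33 + 1.23×217 + 3.37×200 + 5.38×66 = 1233.54 + 266.91 + 674 + 355.08 = 2529.53
ΣP(Year 0)Q(Year 0) = 37.05×33 + 1.50×217 + 2.74×200 + 6.02×66 = 1222.65 + 325.5 + 548 + 397.32 = 2493.47
link = 2529.53/2493.47 = 1.014462
Link Year 1→Year 2:
ΣP(Year 2)Q(Year 1) = 43.70×28 + 1.13×234 + 2.70×179 + 6.37×55 = 1223.6 + 264.42 + 483.3 + 350.35 = 2321.67
ΣP(Year 1)Q(Year 1) = 37.38×28 + 1.23×234 + 3.37×179 + 5.38×55 = 1046.64 + 287.82 + 603.23 + 295.9 = 2233.59
link = 2321.67/2233.59 = 1.039434
Link Year 2→Year 3:
ΣP(Year 3)Q(Year 2) = 35.42×33 + 1.39×222 + 2.81×148 + 5.42×66 = 1168.86 + 308.58 + 415.88 + 357.72 = 2251.04
ΣP(Year 2)Q(Year 2) = 43.70×33 + 1.13×222 + 2.70×148 + 6.37×66 = 1442.1 + 250.86 + 399.6 + 420.42 = 2512.98
link = 2251.04/2512.98 = 0.895765
Chained index = 100 × 1.014462 × 1.039434 × 0.895765 = 94.4554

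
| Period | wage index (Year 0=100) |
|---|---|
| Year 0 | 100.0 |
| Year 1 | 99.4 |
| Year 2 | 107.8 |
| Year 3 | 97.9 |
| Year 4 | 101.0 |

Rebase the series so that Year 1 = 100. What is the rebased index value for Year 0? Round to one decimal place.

Rebased(Year 0) = 100.0 / 99.4 × 100 = 100.6036

100.6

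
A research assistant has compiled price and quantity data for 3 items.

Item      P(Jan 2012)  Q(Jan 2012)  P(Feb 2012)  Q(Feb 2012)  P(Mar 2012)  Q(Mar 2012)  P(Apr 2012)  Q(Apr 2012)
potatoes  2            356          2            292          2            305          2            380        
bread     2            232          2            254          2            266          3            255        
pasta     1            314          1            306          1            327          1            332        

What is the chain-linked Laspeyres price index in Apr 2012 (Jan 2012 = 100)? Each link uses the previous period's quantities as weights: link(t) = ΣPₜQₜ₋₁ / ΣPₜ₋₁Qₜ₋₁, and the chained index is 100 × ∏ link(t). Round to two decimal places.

118.11

Link Jan 2012→Feb 2012:
ΣP(Feb 2012)Q(Jan 2012) = 2×356 + 2×232 + 1×314 = 712 + 464 + 314 = 1490
ΣP(Jan 2012)Q(Jan 2012) = 2×356 + 2×232 + 1×314 = 712 + 464 + 314 = 1490
link = 1490/1490 = 1.000000
Link Feb 2012→Mar 2012:
ΣP(Mar 2012)Q(Feb 2012) = 2×292 + 2×254 + 1×306 = 584 + 508 + 306 = 1398
ΣP(Feb 2012)Q(Feb 2012) = 2×292 + 2×254 + 1×306 = 584 + 508 + 306 = 1398
link = 1398/1398 = 1.000000
Link Mar 2012→Apr 2012:
ΣP(Apr 2012)Q(Mar 2012) = 2×305 + 3×266 + 1×327 = 610 + 798 + 327 = 1735
ΣP(Mar 2012)Q(Mar 2012) = 2×305 + 2×266 + 1×327 = 610 + 532 + 327 = 1469
link = 1735/1469 = 1.181076
Chained index = 100 × 1.000000 × 1.000000 × 1.181076 = 118.1076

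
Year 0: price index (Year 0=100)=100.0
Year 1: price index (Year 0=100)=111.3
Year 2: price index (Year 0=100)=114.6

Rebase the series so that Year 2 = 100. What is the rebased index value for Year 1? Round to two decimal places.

Rebased(Year 1) = 111.3 / 114.6 × 100 = 97.1204

97.12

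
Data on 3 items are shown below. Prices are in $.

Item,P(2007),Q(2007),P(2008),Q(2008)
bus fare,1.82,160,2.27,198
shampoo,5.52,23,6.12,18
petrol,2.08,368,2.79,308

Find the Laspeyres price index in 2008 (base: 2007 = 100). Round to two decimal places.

129.32

Laspeyres price index uses base-period quantities as weights.
ΣP(2008)·Q(2007) = 2.27×160 + 6.12×23 + 2.79×368 = 363.2 + 140.76 + 1026.72 = 1530.68
ΣP(2007)·Q(2007) = 1.82×160 + 5.52×23 + 2.08×368 = 291.2 + 126.96 + 765.44 = 1183.6
Index = 1530.68 / 1183.6 × 100 = 129.3241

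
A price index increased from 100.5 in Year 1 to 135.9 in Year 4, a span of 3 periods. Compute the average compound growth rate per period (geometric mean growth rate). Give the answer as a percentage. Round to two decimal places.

Growth factor = (135.9/100.5)^(1/3) = (1.352239)^(1/3) = 1.105820
Growth rate = 1.105820 − 1 = 0.105820 = 10.5820%

10.58%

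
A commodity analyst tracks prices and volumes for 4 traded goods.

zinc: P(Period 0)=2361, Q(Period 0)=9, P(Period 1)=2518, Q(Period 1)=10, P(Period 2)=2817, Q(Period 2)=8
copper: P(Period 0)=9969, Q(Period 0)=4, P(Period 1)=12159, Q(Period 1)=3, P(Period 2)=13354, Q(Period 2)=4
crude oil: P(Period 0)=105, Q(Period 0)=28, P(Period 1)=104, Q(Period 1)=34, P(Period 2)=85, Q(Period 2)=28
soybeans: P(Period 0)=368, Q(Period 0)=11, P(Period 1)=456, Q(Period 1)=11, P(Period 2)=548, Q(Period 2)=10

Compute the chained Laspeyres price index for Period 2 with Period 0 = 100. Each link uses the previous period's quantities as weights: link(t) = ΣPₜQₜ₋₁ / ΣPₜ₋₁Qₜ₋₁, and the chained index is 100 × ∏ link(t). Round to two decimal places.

127.81

Link Period 0→Period 1:
ΣP(Period 1)Q(Period 0) = 2518×9 + 12159×4 + 104×28 + 456×11 = 22662 + 48636 + 2912 + 5016 = 79226
ΣP(Period 0)Q(Period 0) = 2361×9 + 9969×4 + 105×28 + 368×11 = 21249 + 39876 + 2940 + 4048 = 68113
link = 79226/68113 = 1.163155
Link Period 1→Period 2:
ΣP(Period 2)Q(Period 1) = 2817×10 + 13354×3 + 85×34 + 548×11 = 28170 + 40062 + 2890 + 6028 = 77150
ΣP(Period 1)Q(Period 1) = 2518×10 + 12159×3 + 104×34 + 456×11 = 25180 + 36477 + 3536 + 5016 = 70209
link = 77150/70209 = 1.098862
Chained index = 100 × 1.163155 × 1.098862 = 127.8147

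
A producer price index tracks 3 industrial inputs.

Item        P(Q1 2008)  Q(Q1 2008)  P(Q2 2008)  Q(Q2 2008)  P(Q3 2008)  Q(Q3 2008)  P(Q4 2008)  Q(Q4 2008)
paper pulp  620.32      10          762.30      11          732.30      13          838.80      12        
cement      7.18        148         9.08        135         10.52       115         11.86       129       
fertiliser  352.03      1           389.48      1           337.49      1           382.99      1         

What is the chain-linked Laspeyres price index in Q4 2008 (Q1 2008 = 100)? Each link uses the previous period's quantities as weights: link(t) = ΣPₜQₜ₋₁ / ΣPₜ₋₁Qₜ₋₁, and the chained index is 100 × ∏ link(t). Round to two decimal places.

137.77

Link Q1 2008→Q2 2008:
ΣP(Q2 2008)Q(Q1 2008) = 762.30×10 + 9.08×148 + 389.48×1 = 7623 + 1343.84 + 389.48 = 9356.32
ΣP(Q1 2008)Q(Q1 2008) = 620.32×10 + 7.18×148 + 352.03×1 = 6203.2 + 1062.64 + 352.03 = 7617.87
link = 9356.32/7617.87 = 1.228207
Link Q2 2008→Q3 2008:
ΣP(Q3 2008)Q(Q2 2008) = 732.30×11 + 10.52×135 + 337.49×1 = 8055.3 + 1420.2 + 337.49 = 9812.99
ΣP(Q2 2008)Q(Q2 2008) = 762.30×11 + 9.08×135 + 389.48×1 = 8385.3 + 1225.8 + 389.48 = 10000.58
link = 9812.99/10000.58 = 0.981242
Link Q3 2008→Q4 2008:
ΣP(Q4 2008)Q(Q3 2008) = 838.80×13 + 11.86×115 + 382.99×1 = 10904.4 + 1363.9 + 382.99 = 12651.29
ΣP(Q3 2008)Q(Q3 2008) = 732.30×13 + 10.52×115 + 337.49×1 = 9519.9 + 1209.8 + 337.49 = 11067.19
link = 12651.29/11067.19 = 1.143135
Chained index = 100 × 1.228207 × 0.981242 × 1.143135 = 137.7670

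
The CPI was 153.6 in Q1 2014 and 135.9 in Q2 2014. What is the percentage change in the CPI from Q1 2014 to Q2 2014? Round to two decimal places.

Change = (135.9 − 153.6) / 153.6 × 100
       = -17.7 / 153.6 × 100 = -11.5234%

-11.52%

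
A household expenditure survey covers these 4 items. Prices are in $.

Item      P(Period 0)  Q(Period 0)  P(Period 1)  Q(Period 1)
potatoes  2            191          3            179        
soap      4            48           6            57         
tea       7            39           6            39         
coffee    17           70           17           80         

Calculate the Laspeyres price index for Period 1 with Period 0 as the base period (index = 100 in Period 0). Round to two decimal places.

Laspeyres price index uses base-period quantities as weights.
ΣP(Period 1)·Q(Period 0) = 3×191 + 6×48 + 6×39 + 17×70 = 573 + 288 + 234 + 1190 = 2285
ΣP(Period 0)·Q(Period 0) = 2×191 + 4×48 + 7×39 + 17×70 = 382 + 192 + 273 + 1190 = 2037
Index = 2285 / 2037 × 100 = 112.1748

112.17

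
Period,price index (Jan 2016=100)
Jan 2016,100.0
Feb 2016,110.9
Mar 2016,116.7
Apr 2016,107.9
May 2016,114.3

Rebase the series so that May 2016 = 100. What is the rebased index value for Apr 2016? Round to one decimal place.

Rebased(Apr 2016) = 107.9 / 114.3 × 100 = 94.4007

94.4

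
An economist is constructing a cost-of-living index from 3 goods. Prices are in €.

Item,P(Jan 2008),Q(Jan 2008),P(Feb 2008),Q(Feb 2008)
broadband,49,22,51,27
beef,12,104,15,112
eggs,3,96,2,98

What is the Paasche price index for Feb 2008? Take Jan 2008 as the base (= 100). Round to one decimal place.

Paasche price index uses current-period quantities as weights.
ΣP(Feb 2008)·Q(Feb 2008) = 51×27 + 15×112 + 2×98 = 1377 + 1680 + 196 = 3253
ΣP(Jan 2008)·Q(Feb 2008) = 49×27 + 12×112 + 3×98 = 1323 + 1344 + 294 = 2961
Index = 3253 / 2961 × 100 = 109.8615

109.9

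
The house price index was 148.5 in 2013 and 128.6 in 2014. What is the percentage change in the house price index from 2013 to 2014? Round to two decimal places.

Change = (128.6 − 148.5) / 148.5 × 100
       = -19.9 / 148.5 × 100 = -13.4007%

-13.40%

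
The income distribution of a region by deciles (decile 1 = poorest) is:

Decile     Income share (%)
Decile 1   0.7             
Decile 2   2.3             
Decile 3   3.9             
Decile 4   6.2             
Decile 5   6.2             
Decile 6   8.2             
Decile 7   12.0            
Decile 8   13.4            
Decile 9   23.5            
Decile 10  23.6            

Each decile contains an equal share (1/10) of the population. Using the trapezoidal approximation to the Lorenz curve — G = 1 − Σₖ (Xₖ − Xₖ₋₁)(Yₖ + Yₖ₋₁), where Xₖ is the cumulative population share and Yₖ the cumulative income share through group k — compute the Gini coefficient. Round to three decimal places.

0.421

Cumulative income shares Yₖ: 0.0070, 0.0300, 0.0690, 0.1310, 0.1930, 0.2750, 0.3950, 0.5290, 0.7640, 1.0000
Σ (Xₖ−Xₖ₋₁)(Yₖ+Yₖ₋₁) = (1/10)(0.0070+0.0000) + (1/10)(0.0300+0.0070) + (1/10)(0.0690+0.0300) + (1/10)(0.1310+0.0690) + (1/10)(0.1930+0.1310) + (1/10)(0.2750+0.1930) + (1/10)(0.3950+0.2750) + (1/10)(0.5290+0.3950) + (1/10)(0.7640+0.5290) + (1/10)(1.0000+0.7640)
  = 0.0007 + 0.0037 + 0.0099 + 0.0200 + 0.0324 + 0.0468 + 0.0670 + 0.0924 + 0.1293 + 0.1764 = 0.5786
G = 1 − 0.5786 = 0.4214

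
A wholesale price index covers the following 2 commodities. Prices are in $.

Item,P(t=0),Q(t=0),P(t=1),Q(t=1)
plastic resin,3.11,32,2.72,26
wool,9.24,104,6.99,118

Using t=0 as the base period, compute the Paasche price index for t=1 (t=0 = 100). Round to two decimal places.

Paasche price index uses current-period quantities as weights.
ΣP(t=1)·Q(t=1) = 2.72×26 + 6.99×118 = 70.72 + 824.82 = 895.54
ΣP(t=0)·Q(t=1) = 3.11×26 + 9.24×118 = 80.86 + 1090.32 = 1171.18
Index = 895.54 / 1171.18 × 100 = 76.4648

76.46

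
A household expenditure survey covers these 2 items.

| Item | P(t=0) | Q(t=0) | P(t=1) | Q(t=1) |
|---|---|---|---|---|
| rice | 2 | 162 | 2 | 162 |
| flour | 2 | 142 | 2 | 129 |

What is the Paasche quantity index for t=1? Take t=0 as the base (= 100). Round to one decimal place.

Paasche quantity index uses current-period prices as weights.
ΣP(t=1)·Q(t=1) = 2×162 + 2×129 = 324 + 258 = 582
ΣP(t=1)·Q(t=0) = 2×162 + 2×142 = 324 + 284 = 608
Index = 582 / 608 × 100 = 95.7237

95.7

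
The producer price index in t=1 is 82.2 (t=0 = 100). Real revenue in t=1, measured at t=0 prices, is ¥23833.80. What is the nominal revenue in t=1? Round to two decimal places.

Nominal = Real × (Index/100) = 23833.80 × (82.2/100)
        = 23833.80 × 0.822 = 19591.3836

19591.38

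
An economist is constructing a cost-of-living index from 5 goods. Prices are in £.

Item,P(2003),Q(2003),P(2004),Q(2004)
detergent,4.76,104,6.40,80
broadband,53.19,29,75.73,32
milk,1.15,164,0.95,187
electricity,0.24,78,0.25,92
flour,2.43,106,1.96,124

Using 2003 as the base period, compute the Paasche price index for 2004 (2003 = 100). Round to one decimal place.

128.9

Paasche price index uses current-period quantities as weights.
ΣP(2004)·Q(2004) = 6.40×80 + 75.73×32 + 0.95×187 + 0.25×92 + 1.96×124 = 512 + 2423.36 + 177.65 + 23 + 243.04 = 3379.05
ΣP(2003)·Q(2004) = 4.76×80 + 53.19×32 + 1.15×187 + 0.24×92 + 2.43×124 = 380.8 + 1702.08 + 215.05 + 22.08 + 301.32 = 2621.33
Index = 3379.05 / 2621.33 × 100 = 128.9059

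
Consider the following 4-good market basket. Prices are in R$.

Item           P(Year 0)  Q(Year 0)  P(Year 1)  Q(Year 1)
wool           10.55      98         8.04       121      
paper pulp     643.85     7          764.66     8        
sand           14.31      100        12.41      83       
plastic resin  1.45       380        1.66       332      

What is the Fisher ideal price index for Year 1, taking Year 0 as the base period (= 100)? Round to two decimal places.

Laspeyres component (base-period weights):
ΣP(Year 1)Q(Year 0) = 8.04×98 + 764.66×7 + 12.41×100 + 1.66×380 = 787.92 + 5352.62 + 1241 + 630.8 = 8012.34
ΣP(Year 0)Q(Year 0) = 10.55×98 + 643.85×7 + 14.31×100 + 1.45×380 = 1033.9 + 4506.95 + 1431 + 551 = 7522.85
L = 8012.34 / 7522.85 × 100 = 106.5067
Paasche component (current-period weights):
ΣP(Year 1)Q(Year 1) = 8.04×121 + 764.66×8 + 12.41×83 + 1.66×332 = 972.84 + 6117.28 + 1030.03 + 551.12 = 8671.27
ΣP(Year 0)Q(Year 1) = 10.55×121 + 643.85×8 + 14.31×83 + 1.45×332 = 1276.55 + 5150.8 + 1187.73 + 481.4 = 8096.48
P = 8671.27 / 8096.48 × 100 = 107.0993
Fisher = √(L × P) = √(106.5067 × 107.0993) = 106.8026

106.80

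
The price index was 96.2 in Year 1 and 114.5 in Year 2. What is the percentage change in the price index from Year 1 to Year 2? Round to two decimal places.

19.02%

Change = (114.5 − 96.2) / 96.2 × 100
       = 18.3 / 96.2 × 100 = 19.0229%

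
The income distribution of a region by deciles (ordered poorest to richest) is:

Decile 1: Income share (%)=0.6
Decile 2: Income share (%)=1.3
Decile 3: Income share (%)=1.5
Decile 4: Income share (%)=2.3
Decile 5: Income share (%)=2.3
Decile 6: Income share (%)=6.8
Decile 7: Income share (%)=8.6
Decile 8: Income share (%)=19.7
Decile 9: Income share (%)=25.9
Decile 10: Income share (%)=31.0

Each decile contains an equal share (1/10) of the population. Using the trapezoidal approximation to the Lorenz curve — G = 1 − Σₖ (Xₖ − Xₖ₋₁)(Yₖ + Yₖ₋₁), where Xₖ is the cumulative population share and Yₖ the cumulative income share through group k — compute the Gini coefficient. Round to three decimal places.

0.560

Cumulative income shares Yₖ: 0.0060, 0.0190, 0.0340, 0.0570, 0.0800, 0.1480, 0.2340, 0.4310, 0.6900, 1.0000
Σ (Xₖ−Xₖ₋₁)(Yₖ+Yₖ₋₁) = (1/10)(0.0060+0.0000) + (1/10)(0.0190+0.0060) + (1/10)(0.0340+0.0190) + (1/10)(0.0570+0.0340) + (1/10)(0.0800+0.0570) + (1/10)(0.1480+0.0800) + (1/10)(0.2340+0.1480) + (1/10)(0.4310+0.2340) + (1/10)(0.6900+0.4310) + (1/10)(1.0000+0.6900)
  = 0.0006 + 0.0025 + 0.0053 + 0.0091 + 0.0137 + 0.0228 + 0.0382 + 0.0665 + 0.1121 + 0.1690 = 0.4398
G = 1 − 0.4398 = 0.5602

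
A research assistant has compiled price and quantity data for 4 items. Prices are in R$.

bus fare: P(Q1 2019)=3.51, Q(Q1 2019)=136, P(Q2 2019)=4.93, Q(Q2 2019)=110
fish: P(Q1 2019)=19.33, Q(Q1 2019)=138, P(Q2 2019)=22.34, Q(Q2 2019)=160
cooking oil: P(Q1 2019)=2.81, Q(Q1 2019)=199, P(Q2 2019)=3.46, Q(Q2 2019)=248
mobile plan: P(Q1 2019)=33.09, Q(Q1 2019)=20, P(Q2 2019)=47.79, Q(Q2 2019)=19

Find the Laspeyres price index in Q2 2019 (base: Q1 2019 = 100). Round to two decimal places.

123.63

Laspeyres price index uses base-period quantities as weights.
ΣP(Q2 2019)·Q(Q1 2019) = 4.93×136 + 22.34×138 + 3.46×199 + 47.79×20 = 670.48 + 3082.92 + 688.54 + 955.8 = 5397.74
ΣP(Q1 2019)·Q(Q1 2019) = 3.51×136 + 19.33×138 + 2.81×199 + 33.09×20 = 477.36 + 2667.54 + 559.19 + 661.8 = 4365.89
Index = 5397.74 / 4365.89 × 100 = 123.6344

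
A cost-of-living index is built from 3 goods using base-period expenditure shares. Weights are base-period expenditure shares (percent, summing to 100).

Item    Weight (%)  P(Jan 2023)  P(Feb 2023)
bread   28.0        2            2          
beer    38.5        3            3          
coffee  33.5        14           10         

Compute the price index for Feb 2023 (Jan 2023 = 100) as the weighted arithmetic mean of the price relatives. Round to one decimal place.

90.4

bread: 28.0 × (2/2) = 28.0 × 1.000000 = 28.0000
beer: 38.5 × (3/3) = 38.5 × 1.000000 = 38.5000
coffee: 33.5 × (10/14) = 33.5 × 0.714286 = 23.9286
Index = Σ wᵢ·(p₁ᵢ/p₀ᵢ) = 28.0000 + 38.5000 + 23.9286 = 90.4286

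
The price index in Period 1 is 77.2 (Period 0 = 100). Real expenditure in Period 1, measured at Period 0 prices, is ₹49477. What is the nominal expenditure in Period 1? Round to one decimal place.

38196.2

Nominal = Real × (Index/100) = 49477 × (77.2/100)
        = 49477 × 0.772 = 38196.2440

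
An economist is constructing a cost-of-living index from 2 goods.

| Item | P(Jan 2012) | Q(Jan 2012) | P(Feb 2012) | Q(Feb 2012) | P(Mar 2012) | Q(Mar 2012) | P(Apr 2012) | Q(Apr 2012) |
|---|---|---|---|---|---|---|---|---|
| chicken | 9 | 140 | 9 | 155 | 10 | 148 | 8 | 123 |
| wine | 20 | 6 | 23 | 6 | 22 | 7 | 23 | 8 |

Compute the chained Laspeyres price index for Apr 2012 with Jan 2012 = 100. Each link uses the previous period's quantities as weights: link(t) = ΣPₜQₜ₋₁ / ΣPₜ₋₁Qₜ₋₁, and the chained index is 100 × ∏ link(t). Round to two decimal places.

Link Jan 2012→Feb 2012:
ΣP(Feb 2012)Q(Jan 2012) = 9×140 + 23×6 = 1260 + 138 = 1398
ΣP(Jan 2012)Q(Jan 2012) = 9×140 + 20×6 = 1260 + 120 = 1380
link = 1398/1380 = 1.013043
Link Feb 2012→Mar 2012:
ΣP(Mar 2012)Q(Feb 2012) = 10×155 + 22×6 = 1550 + 132 = 1682
ΣP(Feb 2012)Q(Feb 2012) = 9×155 + 23×6 = 1395 + 138 = 1533
link = 1682/1533 = 1.097195
Link Mar 2012→Apr 2012:
ΣP(Apr 2012)Q(Mar 2012) = 8×148 + 23×7 = 1184 + 161 = 1345
ΣP(Mar 2012)Q(Mar 2012) = 10×148 + 22×7 = 1480 + 154 = 1634
link = 1345/1634 = 0.823133
Chained index = 100 × 1.013043 × 1.097195 × 0.823133 = 91.4918

91.49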